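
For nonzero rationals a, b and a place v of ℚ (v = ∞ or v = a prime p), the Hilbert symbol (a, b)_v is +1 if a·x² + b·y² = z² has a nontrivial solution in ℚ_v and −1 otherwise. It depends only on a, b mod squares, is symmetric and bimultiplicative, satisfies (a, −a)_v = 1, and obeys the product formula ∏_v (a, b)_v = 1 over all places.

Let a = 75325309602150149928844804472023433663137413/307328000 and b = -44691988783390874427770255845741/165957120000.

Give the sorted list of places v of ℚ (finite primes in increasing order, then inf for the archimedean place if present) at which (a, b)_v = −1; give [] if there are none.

[3, 5, 13, 17, 19, 23, 29, 37]

(a, b) ≡ (1185665, -22287) mod (ℚ^×)²; places V = {2, 3, 5, 7, 13, 17, 19, 23, 29, 37, 53, ∞}.
(a,b)_∞: sgn(1185665)=+, sgn(-22287)=−, so +1.
(a,b)_37: α=3, u≡7; β=2, v≡32 (mod 37); (7|37)=+1, (32|37)=-1; sign (−1)^0·+1^2·-1^3 = -1.
(a,b)_53: α=6, u≡23; β=6, v≡30 (mod 53); (23|53)=-1, (30|53)=-1; sign (−1)^0·-1^6·-1^6 = +1.
(a,b)_19: α=2, u≡13; β=1, v≡7 (mod 19); (13|19)=-1, (7|19)=+1; sign (−1)^0·-1^1·+1^2 = -1.
(a,b)_5: α=-3, u≡2; β=-4, v≡2 (mod 5); (2|5)=-1, (2|5)=-1; sign (−1)^0·-1^-4·-1^-3 = -1.
(a,b)_13: α=11, u≡1; β=8, v≡6 (mod 13); (1|13)=+1, (6|13)=-1; sign (−1)^0·+1^8·-1^11 = -1.
(a,b)_29: α=1, u≡24; β=2, v≡2 (mod 29); (24|29)=+1, (2|29)=-1; sign (−1)^0·+1^2·-1^1 = -1.
(a,b)_3: α=2, u≡2; β=-3, v≡2 (mod 3); (2|3)=-1, (2|3)=-1; sign (−1)^0·-1^-3·-1^2 = -1.
(a,b)_2: α=-10, β=-12; u≡1, v≡1 (mod 8); ε(u)ε(v)=0·0, αω(v)=-10·0, βω(u)=-12·0; sum ≡ 0  ⇒  +1.
(a,b)_17: α=5, u≡10; β=3, v≡8 (mod 17); (10|17)=-1, (8|17)=+1; sign (−1)^0·-1^3·+1^5 = -1.
(a,b)_23: α=4, u≡15; β=1, v≡5 (mod 23); (15|23)=-1, (5|23)=-1; sign (−1)^0·-1^1·-1^4 = -1.
(a,b)_7: α=-4, u≡5; β=-4, v≡1 (mod 7); (5|7)=-1, (1|7)=+1; sign (−1)^0·-1^-4·+1^-4 = +1.
Ram(1185665, -22287) = {3, 5, 13, 17, 19, 23, 29, 37}; no ℚ_3-point on the conic.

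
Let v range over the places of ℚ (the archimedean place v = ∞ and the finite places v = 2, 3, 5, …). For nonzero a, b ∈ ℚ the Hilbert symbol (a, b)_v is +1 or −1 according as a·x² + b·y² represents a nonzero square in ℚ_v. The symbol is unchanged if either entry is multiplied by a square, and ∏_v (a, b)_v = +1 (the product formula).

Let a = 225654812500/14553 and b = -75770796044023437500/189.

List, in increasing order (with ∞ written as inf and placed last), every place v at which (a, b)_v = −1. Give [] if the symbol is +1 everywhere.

Mod squares: a ≡ 429, b ≡ -3003. Check v ∈ {∞, 2, 3, 5, 7, 11, 13, 17, 31}.
v=7: a=7^-2·(≡4), b=7^-1·(≡3) mod 7; (4|7)=+1, (3|7)=-1; (−1)^{-2·-1·3}·(+1)^-1·(-1)^-2 = +1.
v=31: a=31^2·(≡15), b=31^2·(≡28) mod 31; (15|31)=-1, (28|31)=+1; (−1)^{2·2·15}·(-1)^2·(+1)^2 = +1.
v=3: a=3^-3·(≡2), b=3^-3·(≡1) mod 3; (2|3)=-1, (1|3)=+1; (−1)^{-3·-3·1}·(-1)^-3·(+1)^-3 = +1.
v=13: a=13^1·(≡2), b=13^3·(≡1) mod 13; (2|13)=-1, (1|13)=+1; (−1)^{1·3·6}·(-1)^3·(+1)^1 = -1.
v=∞: 429 > 0 and -3003 < 0  ⇒  (a,b)_∞ = +1.
v=17: a=17^2·(≡1), b=17^4·(≡12) mod 17; (1|17)=+1, (12|17)=-1; (−1)^{2·4·8}·(+1)^4·(-1)^2 = +1.
v=5: a=5^6·(≡1), b=5^10·(≡3) mod 5; (1|5)=+1, (3|5)=-1; (−1)^{6·10·2}·(+1)^10·(-1)^6 = +1.
v=2: v_2(a)=2, v_2(b)=2; units ≡ 5, 5 (mod 8); ε·ε+αω+βω = 0·0+2·1+2·1 ≡ 0  ⇒  (a,b)_2 = +1.
v=11: a=11^-1·(≡6), b=11^1·(≡7) mod 11; (6|11)=-1, (7|11)=-1; (−1)^{-1·1·5}·(-1)^1·(-1)^-1 = -1.
Ram(429, -3003) = {11, 13}; no ℚ_11-point on the conic.

[11, 13]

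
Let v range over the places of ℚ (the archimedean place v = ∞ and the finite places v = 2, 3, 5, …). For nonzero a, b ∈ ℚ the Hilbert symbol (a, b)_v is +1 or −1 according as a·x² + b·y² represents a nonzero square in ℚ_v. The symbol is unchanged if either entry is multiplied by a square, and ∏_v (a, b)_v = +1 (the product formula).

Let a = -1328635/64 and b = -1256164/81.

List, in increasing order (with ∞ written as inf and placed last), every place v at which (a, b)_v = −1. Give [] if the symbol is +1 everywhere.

[29, inf]

Mod squares: a ≡ -27115, b ≡ -6409. Check v ∈ {∞, 2, 3, 5, 7, 11, 13, 17, 29}.
v=7: a=7^2·(≡3), b=7^2·(≡3) mod 7; (3|7)=-1, (3|7)=-1; (−1)^{2·2·3}·(-1)^2·(-1)^2 = +1.
v=2: v_2(a)=-6, v_2(b)=2; units ≡ 5, 7 (mod 8); ε·ε+αω+βω = 0·1+-6·0+2·1 ≡ 0  ⇒  (a,b)_2 = +1.
v=17: a=17^1·(≡10), b=17^1·(≡11) mod 17; (10|17)=-1, (11|17)=-1; (−1)^{1·1·8}·(-1)^1·(-1)^1 = +1.
v=3: a=3^0·(≡2), b=3^-4·(≡2) mod 3; (2|3)=-1, (2|3)=-1; (−1)^{0·-4·1}·(-1)^-4·(-1)^0 = +1.
v=13: a=13^0·(≡9), b=13^1·(≡9) mod 13; (9|13)=+1, (9|13)=+1; (−1)^{0·1·6}·(+1)^1·(+1)^0 = +1.
v=11: a=11^1·(≡8), b=11^0·(≡9) mod 11; (8|11)=-1, (9|11)=+1; (−1)^{1·0·5}·(-1)^0·(+1)^1 = +1.
v=∞: -27115 < 0 and -6409 < 0  ⇒  (a,b)_∞ = -1.
v=29: a=29^1·(≡25), b=29^1·(≡8) mod 29; (25|29)=+1, (8|29)=-1; (−1)^{1·1·14}·(+1)^1·(-1)^1 = -1.
v=5: a=5^1·(≡2), b=5^0·(≡1) mod 5; (2|5)=-1, (1|5)=+1; (−1)^{1·0·2}·(-1)^0·(+1)^1 = +1.
|Ram(-27115, -6409)| = 2, even; anisotropic at {29, ∞}.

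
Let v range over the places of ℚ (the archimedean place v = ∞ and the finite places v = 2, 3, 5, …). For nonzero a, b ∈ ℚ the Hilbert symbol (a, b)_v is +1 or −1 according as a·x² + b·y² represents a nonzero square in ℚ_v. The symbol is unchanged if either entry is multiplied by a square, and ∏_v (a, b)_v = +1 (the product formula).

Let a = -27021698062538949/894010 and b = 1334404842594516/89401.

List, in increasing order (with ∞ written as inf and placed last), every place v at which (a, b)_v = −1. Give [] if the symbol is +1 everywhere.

[2, 11, 19, 47]

(a, b) ≡ (-173179490, 17317949) mod (ℚ^×)²; places V = {2, 3, 5, 7, 11, 13, 19, 23, 41, 43, 47, ∞}.
(a,b)_3: α=6, u≡1; β=2, v≡2 (mod 3); (1|3)=+1, (2|3)=-1; sign (−1)^0·+1^2·-1^6 = +1.
(a,b)_2: α=-1, β=2; u≡7, v≡5 (mod 8); ε(u)ε(v)=1·0, αω(v)=-1·1, βω(u)=2·0; sum ≡ 1  ⇒  -1.
(a,b)_43: α=1, u≡11; β=1, v≡2 (mod 43); (11|43)=+1, (2|43)=-1; sign (−1)^1·+1^1·-1^1 = +1.
(a,b)_7: α=2, u≡6; β=2, v≡3 (mod 7); (6|7)=-1, (3|7)=-1; sign (−1)^0·-1^2·-1^2 = +1.
(a,b)_5: α=-1, u≡3; β=0, v≡1 (mod 5); (3|5)=-1, (1|5)=+1; sign (−1)^0·-1^0·+1^-1 = +1.
(a,b)_23: α=-2, u≡20; β=-2, v≡10 (mod 23); (20|23)=-1, (10|23)=-1; sign (−1)^0·-1^-2·-1^-2 = +1.
(a,b)_41: α=1, u≡22; β=1, v≡19 (mod 41); (22|41)=-1, (19|41)=-1; sign (−1)^0·-1^1·-1^1 = +1.
(a,b)_11: α=3, u≡10; β=3, v≡10 (mod 11); (10|11)=-1, (10|11)=-1; sign (−1)^1·-1^3·-1^3 = -1.
(a,b)_13: α=-2, u≡3; β=-2, v≡12 (mod 13); (3|13)=+1, (12|13)=+1; sign (−1)^0·+1^-2·+1^-2 = +1.
(a,b)_19: α=3, u≡12; β=3, v≡18 (mod 19); (12|19)=-1, (18|19)=-1; sign (−1)^1·-1^3·-1^3 = -1.
(a,b)_∞: sgn(-173179490)=−, sgn(17317949)=+, so +1.
(a,b)_47: α=1, u≡2; β=1, v≡17 (mod 47); (2|47)=+1, (17|47)=+1; sign (−1)^1·+1^1·+1^1 = -1.
Ram(-173179490, 17317949) = {2, 11, 19, 47}; no ℚ_2-point on the conic.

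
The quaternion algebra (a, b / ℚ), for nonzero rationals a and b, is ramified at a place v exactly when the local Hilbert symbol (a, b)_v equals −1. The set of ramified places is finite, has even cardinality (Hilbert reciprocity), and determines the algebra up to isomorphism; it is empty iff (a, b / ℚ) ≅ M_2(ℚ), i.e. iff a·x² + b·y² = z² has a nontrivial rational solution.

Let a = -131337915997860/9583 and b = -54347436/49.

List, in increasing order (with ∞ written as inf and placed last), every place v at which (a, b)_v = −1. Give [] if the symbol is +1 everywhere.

[13, inf]

Mod squares: a ≡ -8855, b ≡ -167739. Check v ∈ {∞, 2, 3, 5, 7, 11, 13, 17, 23, 37}.
v=11: a=11^1·(≡9), b=11^1·(≡8) mod 11; (9|11)=+1, (8|11)=-1; (−1)^{1·1·5}·(+1)^1·(-1)^1 = +1.
v=23: a=23^1·(≡1), b=23^1·(≡14) mod 23; (1|23)=+1, (14|23)=-1; (−1)^{1·1·11}·(+1)^1·(-1)^1 = +1.
v=17: a=17^2·(≡15), b=17^1·(≡12) mod 17; (15|17)=+1, (12|17)=-1; (−1)^{2·1·8}·(+1)^1·(-1)^2 = +1.
v=13: a=13^2·(≡2), b=13^1·(≡2) mod 13; (2|13)=-1, (2|13)=-1; (−1)^{2·1·6}·(-1)^1·(-1)^2 = -1.
v=5: a=5^1·(≡1), b=5^0·(≡1) mod 5; (1|5)=+1, (1|5)=+1; (−1)^{1·0·2}·(+1)^0·(+1)^1 = +1.
v=37: a=37^-2·(≡34), b=37^0·(≡32) mod 37; (34|37)=+1, (32|37)=-1; (−1)^{-2·0·18}·(+1)^0·(-1)^-2 = +1.
v=7: a=7^-1·(≡4), b=7^-2·(≡4) mod 7; (4|7)=+1, (4|7)=+1; (−1)^{-1·-2·3}·(+1)^-2·(+1)^-1 = +1.
v=2: v_2(a)=2, v_2(b)=2; units ≡ 1, 5 (mod 8); ε·ε+αω+βω = 0·0+2·1+2·0 ≡ 0  ⇒  (a,b)_2 = +1.
v=∞: -8855 < 0 and -167739 < 0  ⇒  (a,b)_∞ = -1.
v=3: a=3^12·(≡1), b=3^5·(≡1) mod 3; (1|3)=+1, (1|3)=+1; (−1)^{12·5·1}·(+1)^5·(+1)^12 = +1.
(-8855, -167739 / ℚ) ramifies at {13, ∞}: a division algebra.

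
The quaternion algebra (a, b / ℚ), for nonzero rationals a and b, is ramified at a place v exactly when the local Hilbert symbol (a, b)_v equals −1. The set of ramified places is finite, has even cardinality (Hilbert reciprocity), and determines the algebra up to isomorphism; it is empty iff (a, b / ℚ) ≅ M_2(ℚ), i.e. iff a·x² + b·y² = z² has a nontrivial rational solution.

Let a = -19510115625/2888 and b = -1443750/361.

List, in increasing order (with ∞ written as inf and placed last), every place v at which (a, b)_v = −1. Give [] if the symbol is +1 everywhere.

(a, b) ≡ (-130, -2310) mod (ℚ^×)²; places V = {2, 3, 5, 7, 11, 13, 19, ∞}.
(a,b)_3: α=4, u≡2; β=1, v≡1 (mod 3); (2|3)=-1, (1|3)=+1; sign (−1)^0·-1^1·+1^4 = -1.
(a,b)_2: α=-3, β=1; u≡7, v≡5 (mod 8); ε(u)ε(v)=1·0, αω(v)=-3·1, βω(u)=1·0; sum ≡ 1  ⇒  -1.
(a,b)_5: α=5, u≡1; β=5, v≡3 (mod 5); (1|5)=+1, (3|5)=-1; sign (−1)^0·+1^5·-1^5 = -1.
(a,b)_∞: sgn(-130)=−, sgn(-2310)=−, so -1.
(a,b)_11: α=2, u≡8; β=1, v≡10 (mod 11); (8|11)=-1, (10|11)=-1; sign (−1)^0·-1^1·-1^2 = -1.
(a,b)_7: α=2, u≡6; β=1, v≡3 (mod 7); (6|7)=-1, (3|7)=-1; sign (−1)^0·-1^1·-1^2 = -1.
(a,b)_13: α=1, u≡12; β=0, v≡3 (mod 13); (12|13)=+1, (3|13)=+1; sign (−1)^0·+1^0·+1^1 = +1.
(a,b)_19: α=-2, u≡10; β=-2, v≡3 (mod 19); (10|19)=-1, (3|19)=-1; sign (−1)^0·-1^-2·-1^-2 = +1.
(-130, -2310 / ℚ) ramifies at {2, 3, 5, 7, 11, ∞}: a division algebra.

[2, 3, 5, 7, 11, inf]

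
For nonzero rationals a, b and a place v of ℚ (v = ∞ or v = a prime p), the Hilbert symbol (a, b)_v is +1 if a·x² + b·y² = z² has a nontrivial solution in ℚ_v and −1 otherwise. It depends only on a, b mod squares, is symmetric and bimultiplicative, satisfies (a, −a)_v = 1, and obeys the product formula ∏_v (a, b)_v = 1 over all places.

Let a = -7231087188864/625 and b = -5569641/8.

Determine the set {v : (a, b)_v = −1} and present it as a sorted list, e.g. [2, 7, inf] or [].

[7, 11, 19, inf]

(a, b) ≡ (-3163006, -137522) mod (ℚ^×)²; places V = {2, 3, 5, 7, 11, 19, 23, 47, ∞}.
(a,b)_11: α=1, u≡9; β=1, v≡4 (mod 11); (9|11)=+1, (4|11)=+1; sign (−1)^1·+1^1·+1^1 = -1.
(a,b)_5: α=-4, u≡1; β=0, v≡3 (mod 5); (1|5)=+1, (3|5)=-1; sign (−1)^0·+1^0·-1^-4 = +1.
(a,b)_7: α=3, u≡3; β=1, v≡6 (mod 7); (3|7)=-1, (6|7)=-1; sign (−1)^1·-1^1·-1^3 = -1.
(a,b)_2: α=7, β=-3; u≡1, v≡7 (mod 8); ε(u)ε(v)=0·1, αω(v)=7·0, βω(u)=-3·0; sum ≡ 0  ⇒  +1.
(a,b)_23: α=1, u≡1; β=0, v≡2 (mod 23); (1|23)=+1, (2|23)=+1; sign (−1)^0·+1^0·+1^1 = +1.
(a,b)_∞: sgn(-3163006)=−, sgn(-137522)=−, so -1.
(a,b)_47: α=1, u≡14; β=1, v≡45 (mod 47); (14|47)=+1, (45|47)=-1; sign (−1)^1·+1^1·-1^1 = +1.
(a,b)_19: α=1, u≡5; β=1, v≡11 (mod 19); (5|19)=+1, (11|19)=+1; sign (−1)^1·+1^1·+1^1 = -1.
(a,b)_3: α=6, u≡2; β=4, v≡1 (mod 3); (2|3)=-1, (1|3)=+1; sign (−1)^0·-1^4·+1^6 = +1.
Ram(-3163006, -137522) = {7, 11, 19, ∞}; no ℚ_7-point on the conic.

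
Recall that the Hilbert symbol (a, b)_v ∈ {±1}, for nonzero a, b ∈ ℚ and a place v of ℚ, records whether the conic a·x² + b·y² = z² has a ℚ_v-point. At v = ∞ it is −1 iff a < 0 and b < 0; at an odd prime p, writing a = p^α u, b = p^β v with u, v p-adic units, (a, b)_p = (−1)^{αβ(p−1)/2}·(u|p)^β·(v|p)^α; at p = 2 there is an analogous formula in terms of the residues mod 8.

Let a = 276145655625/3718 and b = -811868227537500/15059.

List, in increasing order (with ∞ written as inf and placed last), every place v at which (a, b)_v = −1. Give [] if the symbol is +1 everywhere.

Mod squares: a ≡ 272118, b ≡ -226765. Check v ∈ {∞, 2, 3, 5, 7, 11, 13, 19, 31, 37}.
v=31: a=31^1·(≡28), b=31^1·(≡9) mod 31; (28|31)=+1, (9|31)=+1; (−1)^{1·1·15}·(+1)^1·(+1)^1 = -1.
v=13: a=13^-2·(≡11), b=13^0·(≡2) mod 13; (11|13)=-1, (2|13)=-1; (−1)^{-2·0·6}·(-1)^0·(-1)^-2 = +1.
v=∞: 272118 > 0 and -226765 < 0  ⇒  (a,b)_∞ = +1.
v=3: a=3^7·(≡1), b=3^8·(≡2) mod 3; (1|3)=+1, (2|3)=-1; (−1)^{7·8·1}·(+1)^8·(-1)^7 = -1.
v=37: a=37^0·(≡2), b=37^-2·(≡15) mod 37; (2|37)=-1, (15|37)=-1; (−1)^{0·-2·18}·(-1)^-2·(-1)^0 = +1.
v=19: a=19^1·(≡8), b=19^1·(≡11) mod 19; (8|19)=-1, (11|19)=+1; (−1)^{1·1·9}·(-1)^1·(+1)^1 = +1.
v=2: v_2(a)=-1, v_2(b)=2; units ≡ 3, 3 (mod 8); ε·ε+αω+βω = 1·1+-1·1+2·1 ≡ 0  ⇒  (a,b)_2 = +1.
v=11: a=11^-1·(≡6), b=11^-1·(≡2) mod 11; (6|11)=-1, (2|11)=-1; (−1)^{-1·-1·5}·(-1)^-1·(-1)^-1 = -1.
v=5: a=5^4·(≡3), b=5^5·(≡2) mod 5; (3|5)=-1, (2|5)=-1; (−1)^{4·5·2}·(-1)^5·(-1)^4 = -1.
v=7: a=7^3·(≡6), b=7^5·(≡2) mod 7; (6|7)=-1, (2|7)=+1; (−1)^{3·5·3}·(-1)^5·(+1)^3 = +1.
|Ram(272118, -226765)| = 4, even; anisotropic at {3, 5, 11, 31}.

[3, 5, 11, 31]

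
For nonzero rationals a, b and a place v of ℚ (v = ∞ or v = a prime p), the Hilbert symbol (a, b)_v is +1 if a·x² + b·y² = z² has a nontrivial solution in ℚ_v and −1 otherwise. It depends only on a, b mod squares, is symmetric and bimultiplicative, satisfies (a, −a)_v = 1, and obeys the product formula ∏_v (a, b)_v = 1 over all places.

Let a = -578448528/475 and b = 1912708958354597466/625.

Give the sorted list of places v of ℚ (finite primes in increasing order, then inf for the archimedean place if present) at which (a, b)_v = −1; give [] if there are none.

[2, 3, 17, 19, 23, 37]

Mod squares: a ≡ -48507, b ≡ 71706. Check v ∈ {∞, 2, 3, 5, 7, 17, 19, 23, 37}.
v=5: a=5^-2·(≡3), b=5^-4·(≡1) mod 5; (3|5)=-1, (1|5)=+1; (−1)^{-2·-4·2}·(-1)^-4·(+1)^-2 = +1.
v=17: a=17^2·(≡6), b=17^5·(≡9) mod 17; (6|17)=-1, (9|17)=+1; (−1)^{2·5·8}·(-1)^5·(+1)^2 = -1.
v=19: a=19^-1·(≡2), b=19^1·(≡12) mod 19; (2|19)=-1, (12|19)=-1; (−1)^{-1·1·9}·(-1)^1·(-1)^-1 = -1.
v=37: a=37^1·(≡10), b=37^3·(≡17) mod 37; (10|37)=+1, (17|37)=-1; (−1)^{1·3·18}·(+1)^3·(-1)^1 = -1.
v=7: a=7^2·(≡6), b=7^2·(≡5) mod 7; (6|7)=-1, (5|7)=-1; (−1)^{2·2·3}·(-1)^2·(-1)^2 = +1.
v=∞: -48507 < 0 and 71706 > 0  ⇒  (a,b)_∞ = +1.
v=3: a=3^1·(≡1), b=3^3·(≡1) mod 3; (1|3)=+1, (1|3)=+1; (−1)^{1·3·1}·(+1)^3·(+1)^1 = -1.
v=2: v_2(a)=4, v_2(b)=1; units ≡ 5, 5 (mod 8); ε·ε+αω+βω = 0·0+4·1+1·1 ≡ 1  ⇒  (a,b)_2 = -1.
v=23: a=23^1·(≡10), b=23^2·(≡14) mod 23; (10|23)=-1, (14|23)=-1; (−1)^{1·2·11}·(-1)^2·(-1)^1 = -1.
|Ram(-48507, 71706)| = 6, even; anisotropic at {2, 3, 17, 19, 23, 37}.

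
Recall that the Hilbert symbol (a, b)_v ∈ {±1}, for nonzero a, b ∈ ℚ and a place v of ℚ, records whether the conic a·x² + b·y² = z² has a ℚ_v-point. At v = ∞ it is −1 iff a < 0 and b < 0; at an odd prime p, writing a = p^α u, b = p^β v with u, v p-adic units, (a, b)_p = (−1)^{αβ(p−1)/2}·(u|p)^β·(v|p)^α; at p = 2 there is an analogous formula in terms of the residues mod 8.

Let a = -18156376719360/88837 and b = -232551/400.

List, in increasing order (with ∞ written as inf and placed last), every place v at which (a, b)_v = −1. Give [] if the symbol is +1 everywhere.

[37, inf]

Mod squares: a ≡ -370, b ≡ -319. Check v ∈ {∞, 2, 3, 5, 7, 11, 29, 37}.
v=5: a=5^1·(≡4), b=5^-2·(≡4) mod 5; (4|5)=+1, (4|5)=+1; (−1)^{1·-2·2}·(+1)^-2·(+1)^1 = +1.
v=3: a=3^2·(≡2), b=3^6·(≡2) mod 3; (2|3)=-1, (2|3)=-1; (−1)^{2·6·1}·(-1)^6·(-1)^2 = +1.
v=2: v_2(a)=15, v_2(b)=-4; units ≡ 7, 1 (mod 8); ε·ε+αω+βω = 1·0+15·0+-4·0 ≡ 0  ⇒  (a,b)_2 = +1.
v=7: a=7^-4·(≡1), b=7^0·(≡3) mod 7; (1|7)=+1, (3|7)=-1; (−1)^{-4·0·3}·(+1)^0·(-1)^-4 = +1.
v=37: a=37^-1·(≡28), b=37^0·(≡22) mod 37; (28|37)=+1, (22|37)=-1; (−1)^{-1·0·18}·(+1)^0·(-1)^-1 = -1.
v=11: a=11^4·(≡5), b=11^1·(≡3) mod 11; (5|11)=+1, (3|11)=+1; (−1)^{4·1·5}·(+1)^1·(+1)^4 = +1.
v=29: a=29^2·(≡22), b=29^1·(≡17) mod 29; (22|29)=+1, (17|29)=-1; (−1)^{2·1·14}·(+1)^1·(-1)^2 = +1.
v=∞: -370 < 0 and -319 < 0  ⇒  (a,b)_∞ = -1.
Ram(-370, -319) = {37, ∞}; no ℚ_37-point on the conic.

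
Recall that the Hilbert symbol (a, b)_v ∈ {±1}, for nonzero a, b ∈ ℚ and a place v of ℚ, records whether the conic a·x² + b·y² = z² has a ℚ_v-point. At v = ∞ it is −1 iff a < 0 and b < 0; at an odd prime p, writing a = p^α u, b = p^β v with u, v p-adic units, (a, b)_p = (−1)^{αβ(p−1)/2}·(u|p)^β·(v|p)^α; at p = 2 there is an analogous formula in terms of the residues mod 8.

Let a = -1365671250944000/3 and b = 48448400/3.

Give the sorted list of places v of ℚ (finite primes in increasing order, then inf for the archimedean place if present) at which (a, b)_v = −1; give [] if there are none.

Mod squares: a ≡ -330, b ≡ 3003. Check v ∈ {∞, 2, 3, 5, 7, 11, 13}.
v=7: a=7^2·(≡6), b=7^1·(≡2) mod 7; (6|7)=-1, (2|7)=+1; (−1)^{2·1·3}·(-1)^1·(+1)^2 = -1.
v=13: a=13^2·(≡8), b=13^1·(≡4) mod 13; (8|13)=-1, (4|13)=+1; (−1)^{2·1·6}·(-1)^1·(+1)^2 = -1.
v=∞: -330 < 0 and 3003 > 0  ⇒  (a,b)_∞ = +1.
v=2: v_2(a)=13, v_2(b)=4; units ≡ 3, 3 (mod 8); ε·ε+αω+βω = 1·1+13·1+4·1 ≡ 0  ⇒  (a,b)_2 = +1.
v=11: a=11^5·(≡3), b=11^3·(≡4) mod 11; (3|11)=+1, (4|11)=+1; (−1)^{5·3·5}·(+1)^3·(+1)^5 = -1.
v=5: a=5^3·(≡1), b=5^2·(≡2) mod 5; (1|5)=+1, (2|5)=-1; (−1)^{3·2·2}·(+1)^2·(-1)^3 = -1.
v=3: a=3^-1·(≡1), b=3^-1·(≡2) mod 3; (1|3)=+1, (2|3)=-1; (−1)^{-1·-1·1}·(+1)^-1·(-1)^-1 = +1.
(-330, 3003 / ℚ) ramifies at {5, 7, 11, 13}: a division algebra.

[5, 7, 11, 13]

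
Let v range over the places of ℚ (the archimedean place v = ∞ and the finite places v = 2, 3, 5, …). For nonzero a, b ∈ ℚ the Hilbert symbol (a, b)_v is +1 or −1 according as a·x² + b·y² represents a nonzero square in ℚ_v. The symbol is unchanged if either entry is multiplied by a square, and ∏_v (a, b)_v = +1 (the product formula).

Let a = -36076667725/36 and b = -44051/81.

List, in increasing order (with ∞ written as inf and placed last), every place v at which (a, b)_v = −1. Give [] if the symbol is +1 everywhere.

Mod squares: a ≡ -29450341, b ≡ -899. Check v ∈ {∞, 2, 3, 5, 7, 17, 29, 31, 41, 47}.
v=29: a=29^1·(≡22), b=29^1·(≡26) mod 29; (22|29)=+1, (26|29)=-1; (−1)^{1·1·14}·(+1)^1·(-1)^1 = -1.
v=5: a=5^2·(≡1), b=5^0·(≡4) mod 5; (1|5)=+1, (4|5)=+1; (−1)^{2·0·2}·(+1)^0·(+1)^2 = +1.
v=41: a=41^1·(≡19), b=41^0·(≡17) mod 41; (19|41)=-1, (17|41)=-1; (−1)^{1·0·20}·(-1)^0·(-1)^1 = -1.
v=31: a=31^1·(≡17), b=31^1·(≡28) mod 31; (17|31)=-1, (28|31)=+1; (−1)^{1·1·15}·(-1)^1·(+1)^1 = +1.
v=7: a=7^2·(≡5), b=7^2·(≡1) mod 7; (5|7)=-1, (1|7)=+1; (−1)^{2·2·3}·(-1)^2·(+1)^2 = +1.
v=∞: -29450341 < 0 and -899 < 0  ⇒  (a,b)_∞ = -1.
v=3: a=3^-2·(≡2), b=3^-4·(≡1) mod 3; (2|3)=-1, (1|3)=+1; (−1)^{-2·-4·1}·(-1)^-4·(+1)^-2 = +1.
v=47: a=47^1·(≡4), b=47^0·(≡19) mod 47; (4|47)=+1, (19|47)=-1; (−1)^{1·0·23}·(+1)^0·(-1)^1 = -1.
v=17: a=17^1·(≡6), b=17^0·(≡1) mod 17; (6|17)=-1, (1|17)=+1; (−1)^{1·0·8}·(-1)^0·(+1)^1 = +1.
v=2: v_2(a)=-2, v_2(b)=0; units ≡ 3, 5 (mod 8); ε·ε+αω+βω = 1·0+-2·1+0·1 ≡ 0  ⇒  (a,b)_2 = +1.
|Ram(-29450341, -899)| = 4, even; anisotropic at {29, 41, 47, ∞}.

[29, 41, 47, inf]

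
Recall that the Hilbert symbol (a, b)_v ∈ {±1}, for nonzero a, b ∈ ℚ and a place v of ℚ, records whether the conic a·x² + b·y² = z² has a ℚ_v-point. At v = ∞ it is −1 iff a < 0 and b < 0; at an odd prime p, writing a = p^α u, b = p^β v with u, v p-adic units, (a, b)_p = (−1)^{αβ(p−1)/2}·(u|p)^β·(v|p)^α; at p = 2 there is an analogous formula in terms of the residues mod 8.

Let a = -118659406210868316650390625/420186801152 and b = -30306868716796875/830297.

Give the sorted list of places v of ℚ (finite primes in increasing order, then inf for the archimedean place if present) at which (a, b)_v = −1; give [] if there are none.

[7, 17, 43, inf]

(a, b) ≡ (-59792145, -24395) mod (ℚ^×)²; places V = {2, 3, 5, 7, 13, 17, 19, 41, 43, ∞}.
(a,b)_17: α=-7, u≡4; β=-3, v≡11 (mod 17); (4|17)=+1, (11|17)=-1; sign (−1)^0·+1^-3·-1^-7 = -1.
(a,b)_∞: sgn(-59792145)=−, sgn(-24395)=−, so -1.
(a,b)_19: α=3, u≡2; β=2, v≡1 (mod 19); (2|19)=-1, (1|19)=+1; sign (−1)^0·-1^2·+1^3 = +1.
(a,b)_7: α=3, u≡4; β=1, v≡2 (mod 7); (4|7)=+1, (2|7)=+1; sign (−1)^1·+1^1·+1^3 = -1.
(a,b)_2: α=-10, β=0; u≡7, v≡5 (mod 8); ε(u)ε(v)=1·0, αω(v)=-10·1, βω(u)=0·0; sum ≡ 0  ⇒  +1.
(a,b)_43: α=3, u≡32; β=2, v≡5 (mod 43); (32|43)=-1, (5|43)=-1; sign (−1)^0·-1^2·-1^3 = -1.
(a,b)_41: α=1, u≡8; β=1, v≡2 (mod 41); (8|41)=+1, (2|41)=+1; sign (−1)^0·+1^1·+1^1 = +1.
(a,b)_5: α=15, u≡1; β=9, v≡1 (mod 5); (1|5)=+1, (1|5)=+1; sign (−1)^0·+1^9·+1^15 = +1.
(a,b)_13: α=2, u≡9; β=-2, v≡8 (mod 13); (9|13)=+1, (8|13)=-1; sign (−1)^0·+1^-2·-1^2 = +1.
(a,b)_3: α=1, u≡1; β=4, v≡1 (mod 3); (1|3)=+1, (1|3)=+1; sign (−1)^0·+1^4·+1^1 = +1.
Ram(-59792145, -24395) = {7, 17, 43, ∞}; no ℚ_7-point on the conic.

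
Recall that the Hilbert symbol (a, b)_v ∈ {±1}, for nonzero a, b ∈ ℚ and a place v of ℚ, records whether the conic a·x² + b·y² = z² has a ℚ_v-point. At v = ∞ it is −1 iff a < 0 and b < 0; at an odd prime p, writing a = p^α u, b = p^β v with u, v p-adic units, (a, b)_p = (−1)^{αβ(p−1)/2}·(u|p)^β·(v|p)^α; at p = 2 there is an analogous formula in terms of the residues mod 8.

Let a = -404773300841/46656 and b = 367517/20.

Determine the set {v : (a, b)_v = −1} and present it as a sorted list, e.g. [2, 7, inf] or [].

[19, 23]

(a, b) ≡ (-161, 2185) mod (ℚ^×)²; places V = {2, 3, 5, 7, 13, 19, 23, 29, ∞}.
(a,b)_23: α=1, u≡9; β=1, v≡2 (mod 23); (9|23)=+1, (2|23)=+1; sign (−1)^1·+1^1·+1^1 = -1.
(a,b)_3: α=-6, u≡1; β=0, v≡1 (mod 3); (1|3)=+1, (1|3)=+1; sign (−1)^0·+1^0·+1^-6 = +1.
(a,b)_19: α=2, u≡14; β=1, v≡1 (mod 19); (14|19)=-1, (1|19)=+1; sign (−1)^0·-1^1·+1^2 = -1.
(a,b)_29: α=2, u≡16; β=2, v≡3 (mod 29); (16|29)=+1, (3|29)=-1; sign (−1)^0·+1^2·-1^2 = +1.
(a,b)_7: α=3, u≡6; β=0, v≡4 (mod 7); (6|7)=-1, (4|7)=+1; sign (−1)^0·-1^0·+1^3 = +1.
(a,b)_13: α=2, u≡2; β=0, v≡1 (mod 13); (2|13)=-1, (1|13)=+1; sign (−1)^0·-1^0·+1^2 = +1.
(a,b)_∞: sgn(-161)=−, sgn(2185)=+, so +1.
(a,b)_5: α=0, u≡4; β=-1, v≡3 (mod 5); (4|5)=+1, (3|5)=-1; sign (−1)^0·+1^-1·-1^0 = +1.
(a,b)_2: α=-6, β=-2; u≡7, v≡1 (mod 8); ε(u)ε(v)=1·0, αω(v)=-6·0, βω(u)=-2·0; sum ≡ 0  ⇒  +1.
|Ram(-161, 2185)| = 2, even; anisotropic at {19, 23}.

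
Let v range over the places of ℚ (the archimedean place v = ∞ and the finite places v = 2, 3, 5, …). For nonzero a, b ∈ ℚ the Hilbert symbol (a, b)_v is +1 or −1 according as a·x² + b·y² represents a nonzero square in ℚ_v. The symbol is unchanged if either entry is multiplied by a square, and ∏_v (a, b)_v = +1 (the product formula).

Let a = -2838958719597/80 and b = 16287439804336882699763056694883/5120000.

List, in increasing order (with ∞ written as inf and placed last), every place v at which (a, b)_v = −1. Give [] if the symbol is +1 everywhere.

[2, 7]

(a, b) ≡ (-65, 6006) mod (ℚ^×)²; places V = {2, 3, 5, 7, 11, 13, 17, ∞}.
(a,b)_7: α=4, u≡3; β=13, v≡4 (mod 7); (3|7)=-1, (4|7)=+1; sign (−1)^0·-1^13·+1^4 = -1.
(a,b)_17: α=4, u≡7; β=6, v≡12 (mod 17); (7|17)=-1, (12|17)=-1; sign (−1)^0·-1^6·-1^4 = +1.
(a,b)_5: α=-1, u≡3; β=-4, v≡4 (mod 5); (3|5)=-1, (4|5)=+1; sign (−1)^0·-1^-4·+1^-1 = +1.
(a,b)_2: α=-4, β=-13; u≡7, v≡3 (mod 8); ε(u)ε(v)=1·1, αω(v)=-4·1, βω(u)=-13·0; sum ≡ 1  ⇒  -1.
(a,b)_∞: sgn(-65)=−, sgn(6006)=+, so +1.
(a,b)_11: α=2, u≡3; β=5, v≡2 (mod 11); (3|11)=+1, (2|11)=-1; sign (−1)^0·+1^5·-1^2 = +1.
(a,b)_13: α=1, u≡11; β=3, v≡5 (mod 13); (11|13)=-1, (5|13)=-1; sign (−1)^0·-1^3·-1^1 = +1.
(a,b)_3: α=2, u≡1; β=9, v≡1 (mod 3); (1|3)=+1, (1|3)=+1; sign (−1)^0·+1^9·+1^2 = +1.
|Ram(-65, 6006)| = 2, even; anisotropic at {2, 7}.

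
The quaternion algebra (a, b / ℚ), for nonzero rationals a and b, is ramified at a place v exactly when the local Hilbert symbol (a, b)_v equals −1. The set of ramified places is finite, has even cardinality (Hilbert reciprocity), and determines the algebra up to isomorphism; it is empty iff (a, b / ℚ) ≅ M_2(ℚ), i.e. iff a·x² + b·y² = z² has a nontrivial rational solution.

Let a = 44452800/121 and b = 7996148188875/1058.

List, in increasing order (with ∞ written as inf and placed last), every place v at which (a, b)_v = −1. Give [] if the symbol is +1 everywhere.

[2, 5, 7, 11]

(a, b) ≡ (7, 2310) mod (ℚ^×)²; places V = {2, 3, 5, 7, 11, 23, 43, ∞}.
(a,b)_7: α=3, u≡1; β=1, v≡1 (mod 7); (1|7)=+1, (1|7)=+1; sign (−1)^1·+1^1·+1^3 = -1.
(a,b)_5: α=2, u≡2; β=3, v≡2 (mod 5); (2|5)=-1, (2|5)=-1; sign (−1)^0·-1^3·-1^2 = -1.
(a,b)_23: α=0, u≡17; β=-2, v≡7 (mod 23); (17|23)=-1, (7|23)=-1; sign (−1)^0·-1^-2·-1^0 = +1.
(a,b)_2: α=6, β=-1; u≡7, v≡3 (mod 8); ε(u)ε(v)=1·1, αω(v)=6·1, βω(u)=-1·0; sum ≡ 1  ⇒  -1.
(a,b)_43: α=0, u≡32; β=4, v≡9 (mod 43); (32|43)=-1, (9|43)=+1; sign (−1)^0·-1^4·+1^0 = +1.
(a,b)_3: α=4, u≡1; β=5, v≡2 (mod 3); (1|3)=+1, (2|3)=-1; sign (−1)^0·+1^5·-1^4 = +1.
(a,b)_11: α=-2, u≡7; β=1, v≡3 (mod 11); (7|11)=-1, (3|11)=+1; sign (−1)^0·-1^1·+1^-2 = -1.
(a,b)_∞: sgn(7)=+, sgn(2310)=+, so +1.
(7, 2310 / ℚ) ramifies at {2, 5, 7, 11}: a division algebra.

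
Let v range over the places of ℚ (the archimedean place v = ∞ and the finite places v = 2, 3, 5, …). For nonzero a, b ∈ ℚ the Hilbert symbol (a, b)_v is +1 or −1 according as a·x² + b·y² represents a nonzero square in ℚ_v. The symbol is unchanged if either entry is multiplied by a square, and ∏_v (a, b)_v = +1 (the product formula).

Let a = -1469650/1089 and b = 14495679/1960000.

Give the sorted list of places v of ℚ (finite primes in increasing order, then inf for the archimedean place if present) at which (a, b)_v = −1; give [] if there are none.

Mod squares: a ≡ -58786, b ≡ 1479. Check v ∈ {∞, 2, 3, 5, 7, 11, 13, 17, 19, 29}.
v=19: a=19^1·(≡3), b=19^0·(≡5) mod 19; (3|19)=-1, (5|19)=+1; (−1)^{1·0·9}·(-1)^0·(+1)^1 = +1.
v=29: a=29^0·(≡8), b=29^1·(≡6) mod 29; (8|29)=-1, (6|29)=+1; (−1)^{0·1·14}·(-1)^1·(+1)^0 = -1.
v=∞: -58786 < 0 and 1479 > 0  ⇒  (a,b)_∞ = +1.
v=13: a=13^1·(≡5), b=13^0·(≡1) mod 13; (5|13)=-1, (1|13)=+1; (−1)^{1·0·6}·(-1)^0·(+1)^1 = +1.
v=17: a=17^1·(≡12), b=17^1·(≡9) mod 17; (12|17)=-1, (9|17)=+1; (−1)^{1·1·8}·(-1)^1·(+1)^1 = -1.
v=5: a=5^2·(≡1), b=5^-4·(≡4) mod 5; (1|5)=+1, (4|5)=+1; (−1)^{2·-4·2}·(+1)^-4·(+1)^2 = +1.
v=3: a=3^-2·(≡2), b=3^5·(≡1) mod 3; (2|3)=-1, (1|3)=+1; (−1)^{-2·5·1}·(-1)^5·(+1)^-2 = -1.
v=11: a=11^-2·(≡3), b=11^2·(≡1) mod 11; (3|11)=+1, (1|11)=+1; (−1)^{-2·2·5}·(+1)^2·(+1)^-2 = +1.
v=7: a=7^1·(≡2), b=7^-2·(≡1) mod 7; (2|7)=+1, (1|7)=+1; (−1)^{1·-2·3}·(+1)^-2·(+1)^1 = +1.
v=2: v_2(a)=1, v_2(b)=-6; units ≡ 7, 7 (mod 8); ε·ε+αω+βω = 1·1+1·0+-6·0 ≡ 1  ⇒  (a,b)_2 = -1.
Ram(-58786, 1479) = {2, 3, 17, 29}; no ℚ_2-point on the conic.

[2, 3, 17, 29]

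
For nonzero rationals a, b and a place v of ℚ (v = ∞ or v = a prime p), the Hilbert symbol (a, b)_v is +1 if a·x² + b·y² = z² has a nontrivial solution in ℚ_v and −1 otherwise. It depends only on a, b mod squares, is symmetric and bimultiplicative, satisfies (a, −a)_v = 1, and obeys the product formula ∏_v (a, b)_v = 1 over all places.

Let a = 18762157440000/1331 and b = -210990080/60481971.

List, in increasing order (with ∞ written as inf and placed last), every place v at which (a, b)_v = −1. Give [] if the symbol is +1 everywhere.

[3, 13]

(a, b) ≡ (429, -255) mod (ℚ^×)²; places V = {2, 3, 5, 7, 11, 13, 17, 29, ∞}.
(a,b)_7: α=0, u≡2; β=2, v≡1 (mod 7); (2|7)=+1, (1|7)=+1; sign (−1)^0·+1^2·+1^0 = +1.
(a,b)_17: α=4, u≡9; β=-1, v≡16 (mod 17); (9|17)=+1, (16|17)=+1; sign (−1)^0·+1^-1·+1^4 = +1.
(a,b)_∞: sgn(429)=+, sgn(-255)=−, so +1.
(a,b)_3: α=3, u≡2; β=-5, v≡2 (mod 3); (2|3)=-1, (2|3)=-1; sign (−1)^1·-1^-5·-1^3 = -1.
(a,b)_5: α=4, u≡4; β=1, v≡4 (mod 5); (4|5)=+1, (4|5)=+1; sign (−1)^0·+1^1·+1^4 = +1.
(a,b)_13: α=1, u≡5; β=0, v≡6 (mod 13); (5|13)=-1, (6|13)=-1; sign (−1)^0·-1^0·-1^1 = -1.
(a,b)_11: α=-3, u≡7; β=-4, v≡3 (mod 11); (7|11)=-1, (3|11)=+1; sign (−1)^0·-1^-4·+1^-3 = +1.
(a,b)_2: α=10, β=10; u≡5, v≡1 (mod 8); ε(u)ε(v)=0·0, αω(v)=10·0, βω(u)=10·1; sum ≡ 0  ⇒  +1.
(a,b)_29: α=0, u≡1; β=2, v≡24 (mod 29); (1|29)=+1, (24|29)=+1; sign (−1)^0·+1^2·+1^0 = +1.
Ram(429, -255) = {3, 13}; no ℚ_3-point on the conic.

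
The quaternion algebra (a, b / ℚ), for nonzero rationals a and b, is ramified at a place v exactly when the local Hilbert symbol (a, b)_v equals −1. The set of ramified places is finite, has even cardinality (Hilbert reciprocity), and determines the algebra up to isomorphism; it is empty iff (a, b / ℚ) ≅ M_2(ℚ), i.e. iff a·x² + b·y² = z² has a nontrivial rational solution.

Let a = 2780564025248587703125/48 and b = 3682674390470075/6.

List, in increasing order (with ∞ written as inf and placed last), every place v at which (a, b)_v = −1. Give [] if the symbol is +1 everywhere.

[3, 11, 23, 29]

Mod squares: a ≡ 365079, b ≡ 1218. Check v ∈ {∞, 2, 3, 5, 7, 11, 13, 23, 29, 37}.
v=13: a=13^1·(≡1), b=13^2·(≡4) mod 13; (1|13)=+1, (4|13)=+1; (−1)^{1·2·6}·(+1)^2·(+1)^1 = +1.
v=29: a=29^2·(≡8), b=29^1·(≡9) mod 29; (8|29)=-1, (9|29)=+1; (−1)^{2·1·14}·(-1)^1·(+1)^2 = -1.
v=∞: 365079 > 0 and 1218 > 0  ⇒  (a,b)_∞ = +1.
v=23: a=23^3·(≡4), b=23^2·(≡19) mod 23; (4|23)=+1, (19|23)=-1; (−1)^{3·2·11}·(+1)^2·(-1)^3 = -1.
v=5: a=5^6·(≡1), b=5^2·(≡3) mod 5; (1|5)=+1, (3|5)=-1; (−1)^{6·2·2}·(+1)^2·(-1)^6 = +1.
v=2: v_2(a)=-4, v_2(b)=-1; units ≡ 7, 1 (mod 8); ε·ε+αω+βω = 1·0+-4·0+-1·0 ≡ 0  ⇒  (a,b)_2 = +1.
v=37: a=37^3·(≡16), b=37^2·(≡7) mod 37; (16|37)=+1, (7|37)=+1; (−1)^{3·2·18}·(+1)^2·(+1)^3 = +1.
v=7: a=7^4·(≡4), b=7^3·(≡5) mod 7; (4|7)=+1, (5|7)=-1; (−1)^{4·3·3}·(+1)^3·(-1)^4 = +1.
v=3: a=3^-1·(≡1), b=3^-1·(≡1) mod 3; (1|3)=+1, (1|3)=+1; (−1)^{-1·-1·1}·(+1)^-1·(+1)^-1 = -1.
v=11: a=11^1·(≡2), b=11^2·(≡8) mod 11; (2|11)=-1, (8|11)=-1; (−1)^{1·2·5}·(-1)^2·(-1)^1 = -1.
Ram(365079, 1218) = {3, 11, 23, 29}; no ℚ_3-point on the conic.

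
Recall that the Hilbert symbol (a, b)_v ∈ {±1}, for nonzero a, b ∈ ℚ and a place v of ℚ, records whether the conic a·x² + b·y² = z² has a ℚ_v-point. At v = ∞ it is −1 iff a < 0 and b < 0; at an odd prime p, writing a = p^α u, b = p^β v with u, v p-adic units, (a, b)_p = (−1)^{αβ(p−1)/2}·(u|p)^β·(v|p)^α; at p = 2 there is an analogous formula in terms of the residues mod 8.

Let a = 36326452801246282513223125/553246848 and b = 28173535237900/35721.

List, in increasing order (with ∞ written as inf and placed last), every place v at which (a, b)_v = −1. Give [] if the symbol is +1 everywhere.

[2, 29]

(a, b) ≡ (986, 19) mod (ℚ^×)²; places V = {2, 3, 5, 7, 11, 13, 17, 19, 29, ∞}.
(a,b)_13: α=4, u≡8; β=2, v≡2 (mod 13); (8|13)=-1, (2|13)=-1; sign (−1)^0·-1^2·-1^4 = +1.
(a,b)_3: α=-6, u≡2; β=-6, v≡1 (mod 3); (2|3)=-1, (1|3)=+1; sign (−1)^0·-1^-6·+1^-6 = +1.
(a,b)_29: α=3, u≡25; β=2, v≡14 (mod 29); (25|29)=+1, (14|29)=-1; sign (−1)^0·+1^2·-1^3 = -1.
(a,b)_∞: sgn(986)=+, sgn(19)=+, so +1.
(a,b)_5: α=4, u≡4; β=2, v≡1 (mod 5); (4|5)=+1, (1|5)=+1; sign (−1)^0·+1^2·+1^4 = +1.
(a,b)_19: α=8, u≡9; β=3, v≡9 (mod 19); (9|19)=+1, (9|19)=+1; sign (−1)^0·+1^3·+1^8 = +1.
(a,b)_2: α=-7, β=2; u≡5, v≡3 (mod 8); ε(u)ε(v)=0·1, αω(v)=-7·1, βω(u)=2·1; sum ≡ 1  ⇒  -1.
(a,b)_17: α=3, u≡6; β=2, v≡15 (mod 17); (6|17)=-1, (15|17)=+1; sign (−1)^0·-1^2·+1^3 = +1.
(a,b)_11: α=-2, u≡8; β=0, v≡2 (mod 11); (8|11)=-1, (2|11)=-1; sign (−1)^0·-1^0·-1^-2 = +1.
(a,b)_7: α=-2, u≡5; β=-2, v≡3 (mod 7); (5|7)=-1, (3|7)=-1; sign (−1)^0·-1^-2·-1^-2 = +1.
Ram(986, 19) = {2, 29}; no ℚ_2-point on the conic.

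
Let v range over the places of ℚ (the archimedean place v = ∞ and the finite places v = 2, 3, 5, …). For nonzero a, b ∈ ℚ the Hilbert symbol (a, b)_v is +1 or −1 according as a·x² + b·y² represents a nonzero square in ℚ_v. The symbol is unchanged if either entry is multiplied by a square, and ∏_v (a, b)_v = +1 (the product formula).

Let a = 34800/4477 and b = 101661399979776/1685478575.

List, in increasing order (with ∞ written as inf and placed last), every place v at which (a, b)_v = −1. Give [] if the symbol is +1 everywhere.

[7, 11, 13, 37]

(a, b) ≡ (3219, 1074073) mod (ℚ^×)²; places V = {2, 3, 5, 7, 11, 13, 29, 37, 47, ∞}.
(a,b)_37: α=-1, u≡2; β=-3, v≡21 (mod 37); (2|37)=-1, (21|37)=+1; sign (−1)^0·-1^-3·+1^-1 = -1.
(a,b)_47: α=0, u≡33; β=2, v≡30 (mod 47); (33|47)=-1, (30|47)=-1; sign (−1)^0·-1^2·-1^0 = +1.
(a,b)_5: α=2, u≡1; β=-2, v≡2 (mod 5); (1|5)=+1, (2|5)=-1; sign (−1)^0·+1^-2·-1^2 = +1.
(a,b)_7: α=0, u≡6; β=1, v≡5 (mod 7); (6|7)=-1, (5|7)=-1; sign (−1)^0·-1^1·-1^0 = -1.
(a,b)_13: α=0, u≡5; β=1, v≡6 (mod 13); (5|13)=-1, (6|13)=-1; sign (−1)^0·-1^1·-1^0 = -1.
(a,b)_11: α=-2, u≡10; β=-3, v≡2 (mod 11); (10|11)=-1, (2|11)=-1; sign (−1)^0·-1^-3·-1^-2 = -1.
(a,b)_2: α=4, β=8; u≡3, v≡1 (mod 8); ε(u)ε(v)=1·0, αω(v)=4·0, βω(u)=8·1; sum ≡ 0  ⇒  +1.
(a,b)_29: α=1, u≡1; β=3, v≡24 (mod 29); (1|29)=+1, (24|29)=+1; sign (−1)^0·+1^3·+1^1 = +1.
(a,b)_3: α=1, u≡2; β=4, v≡1 (mod 3); (2|3)=-1, (1|3)=+1; sign (−1)^0·-1^4·+1^1 = +1.
(a,b)_∞: sgn(3219)=+, sgn(1074073)=+, so +1.
|Ram(3219, 1074073)| = 4, even; anisotropic at {7, 11, 13, 37}.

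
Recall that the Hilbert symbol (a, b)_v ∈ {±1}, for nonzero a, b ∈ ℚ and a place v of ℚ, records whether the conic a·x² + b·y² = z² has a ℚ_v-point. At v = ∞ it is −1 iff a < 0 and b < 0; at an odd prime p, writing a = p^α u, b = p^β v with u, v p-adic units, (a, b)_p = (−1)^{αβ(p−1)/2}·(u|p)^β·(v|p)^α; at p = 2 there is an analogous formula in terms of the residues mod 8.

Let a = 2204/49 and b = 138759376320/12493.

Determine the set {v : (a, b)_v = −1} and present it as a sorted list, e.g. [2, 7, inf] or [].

(a, b) ≡ (551, 4295915) mod (ℚ^×)²; places V = {2, 3, 5, 7, 13, 19, 29, 31, 43, 53, ∞}.
(a,b)_2: α=2, β=6; u≡7, v≡3 (mod 8); ε(u)ε(v)=1·1, αω(v)=2·1, βω(u)=6·0; sum ≡ 1  ⇒  -1.
(a,b)_3: α=0, u≡2; β=8, v≡2 (mod 3); (2|3)=-1, (2|3)=-1; sign (−1)^0·-1^8·-1^0 = +1.
(a,b)_∞: sgn(551)=+, sgn(4295915)=+, so +1.
(a,b)_5: α=0, u≡1; β=1, v≡3 (mod 5); (1|5)=+1, (3|5)=-1; sign (−1)^0·+1^1·-1^0 = +1.
(a,b)_43: α=0, u≡9; β=1, v≡14 (mod 43); (9|43)=+1, (14|43)=+1; sign (−1)^0·+1^1·+1^0 = +1.
(a,b)_13: α=0, u≡2; β=-1, v≡7 (mod 13); (2|13)=-1, (7|13)=-1; sign (−1)^0·-1^-1·-1^0 = -1.
(a,b)_7: α=-2, u≡6; β=0, v≡1 (mod 7); (6|7)=-1, (1|7)=+1; sign (−1)^0·-1^0·+1^-2 = +1.
(a,b)_53: α=0, u≡32; β=1, v≡34 (mod 53); (32|53)=-1, (34|53)=-1; sign (−1)^0·-1^1·-1^0 = -1.
(a,b)_31: α=0, u≡26; β=-2, v≡18 (mod 31); (26|31)=-1, (18|31)=+1; sign (−1)^0·-1^-2·+1^0 = +1.
(a,b)_19: α=1, u≡14; β=0, v≡18 (mod 19); (14|19)=-1, (18|19)=-1; sign (−1)^0·-1^0·-1^1 = -1.
(a,b)_29: α=1, u≡27; β=1, v≡14 (mod 29); (27|29)=-1, (14|29)=-1; sign (−1)^0·-1^1·-1^1 = +1.
|Ram(551, 4295915)| = 4, even; anisotropic at {2, 13, 19, 53}.

[2, 13, 19, 53]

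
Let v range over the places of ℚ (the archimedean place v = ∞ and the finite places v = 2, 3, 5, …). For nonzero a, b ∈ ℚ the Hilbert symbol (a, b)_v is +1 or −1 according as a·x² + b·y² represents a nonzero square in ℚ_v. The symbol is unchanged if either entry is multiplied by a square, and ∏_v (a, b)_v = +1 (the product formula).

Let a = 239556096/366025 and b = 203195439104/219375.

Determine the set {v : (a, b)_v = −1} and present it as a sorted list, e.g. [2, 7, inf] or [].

Mod squares: a ≡ 103974, b ≡ 3354. Check v ∈ {∞, 2, 3, 5, 7, 11, 13, 31, 43}.
v=3: a=3^3·(≡2), b=3^-3·(≡2) mod 3; (2|3)=-1, (2|3)=-1; (−1)^{3·-3·1}·(-1)^-3·(-1)^3 = -1.
v=13: a=13^1·(≡10), b=13^-1·(≡8) mod 13; (10|13)=+1, (8|13)=-1; (−1)^{1·-1·6}·(+1)^-1·(-1)^1 = -1.
v=5: a=5^-2·(≡1), b=5^-4·(≡4) mod 5; (1|5)=+1, (4|5)=+1; (−1)^{-2·-4·2}·(+1)^-4·(+1)^-2 = +1.
v=7: a=7^0·(≡5), b=7^4·(≡4) mod 7; (5|7)=-1, (4|7)=+1; (−1)^{0·4·3}·(-1)^4·(+1)^0 = +1.
v=43: a=43^1·(≡23), b=43^1·(≡31) mod 43; (23|43)=+1, (31|43)=+1; (−1)^{1·1·21}·(+1)^1·(+1)^1 = -1.
v=11: a=11^-4·(≡7), b=11^0·(≡10) mod 11; (7|11)=-1, (10|11)=-1; (−1)^{-4·0·5}·(-1)^0·(-1)^-4 = +1.
v=31: a=31^1·(≡23), b=31^2·(≡3) mod 31; (23|31)=-1, (3|31)=-1; (−1)^{1·2·15}·(-1)^2·(-1)^1 = -1.
v=∞: 103974 > 0 and 3354 > 0  ⇒  (a,b)_∞ = +1.
v=2: v_2(a)=9, v_2(b)=11; units ≡ 3, 5 (mod 8); ε·ε+αω+βω = 1·0+9·1+11·1 ≡ 0  ⇒  (a,b)_2 = +1.
Ram(103974, 3354) = {3, 13, 31, 43}; no ℚ_3-point on the conic.

[3, 13, 31, 43]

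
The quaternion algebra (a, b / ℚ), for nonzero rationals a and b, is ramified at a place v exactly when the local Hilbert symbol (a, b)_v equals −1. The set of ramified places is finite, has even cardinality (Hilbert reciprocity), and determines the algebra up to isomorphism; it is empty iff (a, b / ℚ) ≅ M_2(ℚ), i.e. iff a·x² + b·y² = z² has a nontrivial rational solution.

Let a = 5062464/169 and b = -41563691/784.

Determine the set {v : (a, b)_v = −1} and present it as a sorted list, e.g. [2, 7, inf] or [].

Mod squares: a ≡ 8789, b ≡ -851. Check v ∈ {∞, 2, 3, 7, 11, 13, 17, 23, 37, 47}.
v=23: a=23^0·(≡9), b=23^1·(≡8) mod 23; (9|23)=+1, (8|23)=+1; (−1)^{0·1·11}·(+1)^1·(+1)^0 = +1.
v=47: a=47^1·(≡13), b=47^0·(≡34) mod 47; (13|47)=-1, (34|47)=+1; (−1)^{1·0·23}·(-1)^0·(+1)^1 = +1.
v=37: a=37^0·(≡20), b=37^1·(≡2) mod 37; (20|37)=-1, (2|37)=-1; (−1)^{0·1·18}·(-1)^1·(-1)^0 = -1.
v=3: a=3^2·(≡2), b=3^0·(≡1) mod 3; (2|3)=-1, (1|3)=+1; (−1)^{2·0·1}·(-1)^0·(+1)^2 = +1.
v=∞: 8789 > 0 and -851 < 0  ⇒  (a,b)_∞ = +1.
v=17: a=17^1·(≡14), b=17^2·(≡9) mod 17; (14|17)=-1, (9|17)=+1; (−1)^{1·2·8}·(-1)^2·(+1)^1 = +1.
v=13: a=13^-2·(≡4), b=13^2·(≡2) mod 13; (4|13)=+1, (2|13)=-1; (−1)^{-2·2·6}·(+1)^2·(-1)^-2 = +1.
v=2: v_2(a)=6, v_2(b)=-4; units ≡ 5, 5 (mod 8); ε·ε+αω+βω = 0·0+6·1+-4·1 ≡ 0  ⇒  (a,b)_2 = +1.
v=11: a=11^1·(≡7), b=11^0·(≡6) mod 11; (7|11)=-1, (6|11)=-1; (−1)^{1·0·5}·(-1)^0·(-1)^1 = -1.
v=7: a=7^0·(≡1), b=7^-2·(≡3) mod 7; (1|7)=+1, (3|7)=-1; (−1)^{0·-2·3}·(+1)^-2·(-1)^0 = +1.
(8789, -851 / ℚ) ramifies at {11, 37}: a division algebra.

[11, 37]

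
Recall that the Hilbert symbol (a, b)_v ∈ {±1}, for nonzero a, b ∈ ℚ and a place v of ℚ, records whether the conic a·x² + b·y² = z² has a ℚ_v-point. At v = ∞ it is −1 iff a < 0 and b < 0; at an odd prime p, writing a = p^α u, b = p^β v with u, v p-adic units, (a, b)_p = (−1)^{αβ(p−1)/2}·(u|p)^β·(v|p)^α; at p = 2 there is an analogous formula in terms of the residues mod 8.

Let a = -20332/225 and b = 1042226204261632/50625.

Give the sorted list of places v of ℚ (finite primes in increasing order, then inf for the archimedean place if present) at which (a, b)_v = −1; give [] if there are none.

[13, 17]

(a, b) ≡ (-5083, 157573) mod (ℚ^×)²; places V = {2, 3, 5, 13, 17, 23, 31, ∞}.
(a,b)_3: α=-2, u≡2; β=-4, v≡1 (mod 3); (2|3)=-1, (1|3)=+1; sign (−1)^0·-1^-4·+1^-2 = +1.
(a,b)_2: α=2, β=8; u≡5, v≡5 (mod 8); ε(u)ε(v)=0·0, αω(v)=2·1, βω(u)=8·1; sum ≡ 0  ⇒  +1.
(a,b)_5: α=-2, u≡2; β=-4, v≡2 (mod 5); (2|5)=-1, (2|5)=-1; sign (−1)^0·-1^-4·-1^-2 = +1.
(a,b)_∞: sgn(-5083)=−, sgn(157573)=+, so +1.
(a,b)_13: α=1, u≡12; β=3, v≡2 (mod 13); (12|13)=+1, (2|13)=-1; sign (−1)^0·+1^3·-1^1 = -1.
(a,b)_31: α=0, u≡16; β=1, v≡27 (mod 31); (16|31)=+1, (27|31)=-1; sign (−1)^0·+1^1·-1^0 = +1.
(a,b)_17: α=1, u≡7; β=3, v≡8 (mod 17); (7|17)=-1, (8|17)=+1; sign (−1)^0·-1^3·+1^1 = -1.
(a,b)_23: α=1, u≡2; β=3, v≡15 (mod 23); (2|23)=+1, (15|23)=-1; sign (−1)^1·+1^3·-1^1 = +1.
Ram(-5083, 157573) = {13, 17}; no ℚ_13-point on the conic.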